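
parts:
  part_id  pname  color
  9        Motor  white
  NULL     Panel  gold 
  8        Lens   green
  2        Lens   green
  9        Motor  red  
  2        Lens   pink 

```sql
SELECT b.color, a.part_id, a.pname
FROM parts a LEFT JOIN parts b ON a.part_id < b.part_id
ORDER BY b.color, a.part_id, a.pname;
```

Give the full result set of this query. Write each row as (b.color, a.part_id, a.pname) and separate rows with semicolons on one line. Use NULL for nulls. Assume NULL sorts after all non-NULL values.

(green, 2, Lens); (green, 2, Lens); (red, 2, Lens); (red, 2, Lens); (red, 8, Lens); (white, 2, Lens); (white, 2, Lens); (white, 8, Lens); (NULL, 9, Motor); (NULL, 9, Motor); (NULL, NULL, Panel)

LEFT JOIN keeps every row from `parts a`; unmatched rows get NULL for `parts b`'s columns.
Matching on a.part_id < b.part_id. A NULL in a compared column never satisfies the condition.
- a row (part_id=9): no match → kept, b columns NULL.
- a row (part_id=NULL): no match → kept, b columns NULL.
- a row (part_id=8): matches 2 b row(s) → 2 output row(s).
- a row (part_id=2): matches 3 b row(s) → 3 output row(s).
- a row (part_id=9): no match → kept, b columns NULL.
- a row (part_id=2): matches 3 b row(s) → 3 output row(s).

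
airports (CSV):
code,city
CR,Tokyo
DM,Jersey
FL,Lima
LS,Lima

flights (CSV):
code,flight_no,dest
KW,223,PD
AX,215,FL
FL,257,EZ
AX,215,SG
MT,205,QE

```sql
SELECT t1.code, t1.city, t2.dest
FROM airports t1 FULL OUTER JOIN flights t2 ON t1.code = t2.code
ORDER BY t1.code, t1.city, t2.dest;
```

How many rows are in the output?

FULL OUTER JOIN keeps every row from both sides; unmatched rows get NULL for the other side's columns.
Matching on t1.code = t2.code.
Matched pairs: 1; unmatched t1 rows kept: 3; unmatched t2 rows kept: 4.
Total: 1 matched + 7 padded = 8 rows.

8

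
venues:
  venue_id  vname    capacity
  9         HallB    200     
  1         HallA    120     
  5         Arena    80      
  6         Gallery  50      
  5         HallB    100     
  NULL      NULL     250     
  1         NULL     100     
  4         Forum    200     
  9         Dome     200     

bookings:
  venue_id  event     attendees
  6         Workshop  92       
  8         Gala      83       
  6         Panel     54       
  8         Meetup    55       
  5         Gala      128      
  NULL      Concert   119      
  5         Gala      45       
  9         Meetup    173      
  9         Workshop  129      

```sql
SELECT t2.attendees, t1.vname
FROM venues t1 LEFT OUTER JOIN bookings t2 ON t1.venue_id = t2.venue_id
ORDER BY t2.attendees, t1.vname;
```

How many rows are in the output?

14

LEFT JOIN keeps every row from `venues`; unmatched rows get NULL for `bookings`'s columns.
Matching on t1.venue_id = t2.venue_id. A NULL in a compared column never satisfies the condition.
- t1[0] venue_id=9 → 2 match(es) in t2 → 2 row(s).
- t1[1] venue_id=1 → no match; kept with NULLs on the t2 side.
- t1[2] venue_id=5 → 2 match(es) in t2 → 2 row(s).
- t1[3] venue_id=6 → 2 match(es) in t2 → 2 row(s).
- t1[4] venue_id=5 → 2 match(es) in t2 → 2 row(s).
- t1[5] venue_id=NULL → no match; kept with NULLs on the t2 side.
- t1[6] venue_id=1 → no match; kept with NULLs on the t2 side.
- t1[7] venue_id=4 → no match; kept with NULLs on the t2 side.
- t1[8] venue_id=9 → 2 match(es) in t2 → 2 row(s).
Total: 10 matched + 4 padded = 14 rows.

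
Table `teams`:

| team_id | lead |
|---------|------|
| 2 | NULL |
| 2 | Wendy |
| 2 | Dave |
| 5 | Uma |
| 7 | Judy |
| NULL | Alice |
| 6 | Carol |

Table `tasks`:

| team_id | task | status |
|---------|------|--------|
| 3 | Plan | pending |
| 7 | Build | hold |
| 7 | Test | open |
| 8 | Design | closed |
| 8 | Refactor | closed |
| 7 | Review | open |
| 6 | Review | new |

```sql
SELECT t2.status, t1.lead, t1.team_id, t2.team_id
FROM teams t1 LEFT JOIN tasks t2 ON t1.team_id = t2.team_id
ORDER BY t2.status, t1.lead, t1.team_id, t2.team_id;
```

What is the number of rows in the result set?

9

LEFT JOIN keeps every row from `teams`; unmatched rows get NULL for `tasks`'s columns.
Matching on t1.team_id = t2.team_id. A NULL in a compared column never satisfies the condition.
Matched pairs: 4; unmatched t1 rows kept: 5.
Total: 4 matched + 5 padded = 9 rows.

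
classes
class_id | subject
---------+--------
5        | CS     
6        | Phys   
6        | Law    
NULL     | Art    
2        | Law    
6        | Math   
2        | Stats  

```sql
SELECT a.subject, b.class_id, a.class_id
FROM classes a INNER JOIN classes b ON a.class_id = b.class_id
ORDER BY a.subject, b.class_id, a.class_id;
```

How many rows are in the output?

INNER JOIN keeps only pairs where the ON condition holds.
Matching on a.class_id = b.class_id. A NULL in a compared column never satisfies the condition.
- class_id=5: 1 matching b row(s), so 1 row(s) emitted.
- class_id=6: 3 matching b row(s), so 3 row(s) emitted.
- class_id=6: 3 matching b row(s), so 3 row(s) emitted.
- class_id=NULL: no matching b row, dropped.
- class_id=2: 2 matching b row(s), so 2 row(s) emitted.
- class_id=6: 3 matching b row(s), so 3 row(s) emitted.
- class_id=2: 2 matching b row(s), so 2 row(s) emitted.
Total: 14 rows.

14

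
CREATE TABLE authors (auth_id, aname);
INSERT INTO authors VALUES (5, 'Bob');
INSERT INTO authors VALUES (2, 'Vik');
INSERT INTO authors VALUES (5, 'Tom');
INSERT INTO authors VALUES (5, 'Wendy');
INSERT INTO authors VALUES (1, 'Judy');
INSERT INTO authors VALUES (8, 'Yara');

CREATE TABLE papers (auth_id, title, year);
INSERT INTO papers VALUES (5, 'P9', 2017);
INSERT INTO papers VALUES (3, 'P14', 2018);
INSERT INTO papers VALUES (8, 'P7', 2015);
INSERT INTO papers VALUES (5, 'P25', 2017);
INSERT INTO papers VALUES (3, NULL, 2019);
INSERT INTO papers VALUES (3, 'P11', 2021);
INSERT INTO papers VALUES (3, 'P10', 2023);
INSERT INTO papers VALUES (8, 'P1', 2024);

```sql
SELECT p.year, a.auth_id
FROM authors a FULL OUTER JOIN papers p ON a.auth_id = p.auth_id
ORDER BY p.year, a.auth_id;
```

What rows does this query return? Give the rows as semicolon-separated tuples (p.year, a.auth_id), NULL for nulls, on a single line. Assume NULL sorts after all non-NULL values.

(2015, 8); (2017, 5); (2017, 5); (2017, 5); (2017, 5); (2017, 5); (2017, 5); (2018, NULL); (2019, NULL); (2021, NULL); (2023, NULL); (2024, 8); (NULL, 1); (NULL, 2)

FULL OUTER JOIN keeps every row from both sides; unmatched rows get NULL for the other side's columns.
Matching on a.auth_id = p.auth_id.
- auth_id=5: 2 matching p row(s), so 2 row(s) emitted.
- auth_id=2: no p row matches, row kept with p columns NULL.
- auth_id=5: 2 matching p row(s), so 2 row(s) emitted.
- auth_id=5: 2 matching p row(s), so 2 row(s) emitted.
- auth_id=1: no p row matches, row kept with p columns NULL.
- auth_id=8: 2 matching p row(s), so 2 row(s) emitted.
- plus 4 unmatched p row(s), each kept with NULL a columns.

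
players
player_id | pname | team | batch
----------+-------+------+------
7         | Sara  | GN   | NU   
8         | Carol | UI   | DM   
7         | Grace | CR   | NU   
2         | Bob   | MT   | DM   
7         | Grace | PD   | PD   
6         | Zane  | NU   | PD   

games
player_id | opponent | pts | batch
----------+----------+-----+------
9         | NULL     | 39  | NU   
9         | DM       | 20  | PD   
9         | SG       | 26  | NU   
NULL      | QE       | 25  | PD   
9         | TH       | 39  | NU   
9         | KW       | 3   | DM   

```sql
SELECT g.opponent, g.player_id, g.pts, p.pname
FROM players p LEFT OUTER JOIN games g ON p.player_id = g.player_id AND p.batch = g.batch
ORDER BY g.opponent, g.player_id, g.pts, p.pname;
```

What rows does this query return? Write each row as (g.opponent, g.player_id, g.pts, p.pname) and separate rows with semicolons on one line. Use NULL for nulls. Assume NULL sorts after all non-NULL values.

LEFT JOIN keeps every row from `players`; unmatched rows get NULL for `games`'s columns.
Matching on p.player_id = g.player_id AND p.batch = g.batch. A NULL in a compared column never satisfies the condition.
Matched pairs: 0; unmatched p rows kept: 6.

(NULL, NULL, NULL, Bob); (NULL, NULL, NULL, Carol); (NULL, NULL, NULL, Grace); (NULL, NULL, NULL, Grace); (NULL, NULL, NULL, Sara); (NULL, NULL, NULL, Zane)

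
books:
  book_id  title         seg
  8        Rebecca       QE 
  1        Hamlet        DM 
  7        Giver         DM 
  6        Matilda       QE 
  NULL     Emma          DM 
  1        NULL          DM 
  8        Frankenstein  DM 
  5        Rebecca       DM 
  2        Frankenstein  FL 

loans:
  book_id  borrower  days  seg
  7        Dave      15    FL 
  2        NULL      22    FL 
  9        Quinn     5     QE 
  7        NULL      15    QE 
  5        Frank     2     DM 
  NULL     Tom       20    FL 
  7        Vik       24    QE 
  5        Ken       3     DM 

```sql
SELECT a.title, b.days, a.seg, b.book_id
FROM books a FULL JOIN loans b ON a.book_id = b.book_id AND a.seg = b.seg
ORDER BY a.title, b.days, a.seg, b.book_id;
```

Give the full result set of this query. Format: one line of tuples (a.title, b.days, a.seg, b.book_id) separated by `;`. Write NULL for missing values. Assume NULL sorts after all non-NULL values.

FULL OUTER JOIN keeps every row from both sides; unmatched rows get NULL for the other side's columns.
Matching on a.book_id = b.book_id AND a.seg = b.seg. A NULL in a compared column never satisfies the condition.
- book_id=8, seg=QE: no b row matches, row kept with b columns NULL.
- book_id=1, seg=DM: no b row matches, row kept with b columns NULL.
- book_id=7, seg=DM: no b row matches, row kept with b columns NULL.
- book_id=6, seg=QE: no b row matches, row kept with b columns NULL.
- book_id=NULL, seg=DM: no b row matches, row kept with b columns NULL.
- book_id=1, seg=DM: no b row matches, row kept with b columns NULL.
- book_id=8, seg=DM: no b row matches, row kept with b columns NULL.
- book_id=5, seg=DM: 2 matching b row(s), so 2 row(s) emitted.
- book_id=2, seg=FL: 1 matching b row(s), so 1 row(s) emitted.
- 5 b row(s) had no a match → kept, a columns NULL.

(Emma, NULL, DM, NULL); (Frankenstein, 22, FL, 2); (Frankenstein, NULL, DM, NULL); (Giver, NULL, DM, NULL); (Hamlet, NULL, DM, NULL); (Matilda, NULL, QE, NULL); (Rebecca, 2, DM, 5); (Rebecca, 3, DM, 5); (Rebecca, NULL, QE, NULL); (NULL, 5, NULL, 9); (NULL, 15, NULL, 7); (NULL, 15, NULL, 7); (NULL, 20, NULL, NULL); (NULL, 24, NULL, 7); (NULL, NULL, DM, NULL)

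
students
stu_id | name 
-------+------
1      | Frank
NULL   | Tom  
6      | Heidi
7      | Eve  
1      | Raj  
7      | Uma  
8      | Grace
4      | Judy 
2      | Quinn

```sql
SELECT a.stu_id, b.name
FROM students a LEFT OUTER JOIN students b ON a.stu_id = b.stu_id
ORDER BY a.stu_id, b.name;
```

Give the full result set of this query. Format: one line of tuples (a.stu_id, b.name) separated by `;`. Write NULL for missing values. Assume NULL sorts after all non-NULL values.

(1, Frank); (1, Frank); (1, Raj); (1, Raj); (2, Quinn); (4, Judy); (6, Heidi); (7, Eve); (7, Eve); (7, Uma); (7, Uma); (8, Grace); (NULL, NULL)

LEFT JOIN keeps every row from `students a`; unmatched rows get NULL for `students b`'s columns.
Matching on a.stu_id = b.stu_id. A NULL in a compared column never satisfies the condition.
- a (stu_id=1) pairs with 2 row(s) of b.
- a (stu_id=NULL) has no partner → padded with NULL.
- a (stu_id=6) pairs with 1 row(s) of b.
- a (stu_id=7) pairs with 2 row(s) of b.
- a (stu_id=1) pairs with 2 row(s) of b.
- a (stu_id=7) pairs with 2 row(s) of b.
- a (stu_id=8) pairs with 1 row(s) of b.
- a (stu_id=4) pairs with 1 row(s) of b.
- a (stu_id=2) pairs with 1 row(s) of b.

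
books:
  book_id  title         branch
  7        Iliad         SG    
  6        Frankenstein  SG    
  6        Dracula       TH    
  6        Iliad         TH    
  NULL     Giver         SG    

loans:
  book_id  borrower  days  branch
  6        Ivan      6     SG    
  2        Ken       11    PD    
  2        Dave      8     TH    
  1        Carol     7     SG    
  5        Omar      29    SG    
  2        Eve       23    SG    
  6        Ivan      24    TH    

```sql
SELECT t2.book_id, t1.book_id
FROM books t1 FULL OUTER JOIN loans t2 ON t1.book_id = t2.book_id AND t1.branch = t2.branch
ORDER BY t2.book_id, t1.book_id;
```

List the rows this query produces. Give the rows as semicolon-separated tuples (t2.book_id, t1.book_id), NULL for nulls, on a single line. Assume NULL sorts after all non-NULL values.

(1, NULL); (2, NULL); (2, NULL); (2, NULL); (5, NULL); (6, 6); (6, 6); (6, 6); (NULL, 7); (NULL, NULL)

FULL OUTER JOIN keeps every row from both sides; unmatched rows get NULL for the other side's columns.
Matching on t1.book_id = t2.book_id AND t1.branch = t2.branch. A NULL in a compared column never satisfies the condition.
- book_id=7, branch=SG: no t2 row matches, row kept with t2 columns NULL.
- book_id=6, branch=SG: 1 matching t2 row(s), so 1 row(s) emitted.
- book_id=6, branch=TH: 1 matching t2 row(s), so 1 row(s) emitted.
- book_id=6, branch=TH: 1 matching t2 row(s), so 1 row(s) emitted.
- book_id=NULL, branch=SG: no t2 row matches, row kept with t2 columns NULL.
- 5 t2 row(s) had no t1 match → kept, t1 columns NULL.
After projecting and ordering:
t2.book_id | t1.book_id
1 | NULL
2 | NULL
2 | NULL
2 | NULL
5 | NULL
6 | 6
6 | 6
6 | 6
NULL | 7
NULL | NULL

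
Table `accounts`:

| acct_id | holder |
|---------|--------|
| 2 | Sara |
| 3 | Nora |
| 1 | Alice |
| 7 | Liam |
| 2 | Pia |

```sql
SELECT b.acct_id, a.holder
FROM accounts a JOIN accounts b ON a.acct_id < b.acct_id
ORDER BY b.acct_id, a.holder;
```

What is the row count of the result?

9

INNER JOIN keeps only pairs where the ON condition holds.
Matching on a.acct_id < b.acct_id.
- a row (acct_id=2): matches 2 b row(s) → 2 output row(s).
- a row (acct_id=3): matches 1 b row(s) → 1 output row(s).
- a row (acct_id=1): matches 4 b row(s) → 4 output row(s).
- a row (acct_id=7): no match → dropped.
- a row (acct_id=2): matches 2 b row(s) → 2 output row(s).
Total: 9 rows.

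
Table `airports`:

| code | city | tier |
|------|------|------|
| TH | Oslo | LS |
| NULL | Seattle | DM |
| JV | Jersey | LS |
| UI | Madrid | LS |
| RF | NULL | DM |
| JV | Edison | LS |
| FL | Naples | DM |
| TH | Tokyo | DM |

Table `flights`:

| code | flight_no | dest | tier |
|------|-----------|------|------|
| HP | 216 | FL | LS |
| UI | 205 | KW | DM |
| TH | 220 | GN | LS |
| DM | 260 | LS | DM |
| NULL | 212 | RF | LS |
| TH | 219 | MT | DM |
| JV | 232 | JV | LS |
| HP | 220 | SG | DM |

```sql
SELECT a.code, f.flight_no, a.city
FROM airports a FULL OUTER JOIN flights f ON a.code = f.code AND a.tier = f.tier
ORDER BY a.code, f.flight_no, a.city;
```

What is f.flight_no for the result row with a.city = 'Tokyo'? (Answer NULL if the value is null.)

219

FULL OUTER JOIN keeps every row from both sides; unmatched rows get NULL for the other side's columns.
Matching on a.code = f.code AND a.tier = f.tier. A NULL in a compared column never satisfies the condition.
Matched pairs: 4; unmatched a rows kept: 4; unmatched f rows kept: 5.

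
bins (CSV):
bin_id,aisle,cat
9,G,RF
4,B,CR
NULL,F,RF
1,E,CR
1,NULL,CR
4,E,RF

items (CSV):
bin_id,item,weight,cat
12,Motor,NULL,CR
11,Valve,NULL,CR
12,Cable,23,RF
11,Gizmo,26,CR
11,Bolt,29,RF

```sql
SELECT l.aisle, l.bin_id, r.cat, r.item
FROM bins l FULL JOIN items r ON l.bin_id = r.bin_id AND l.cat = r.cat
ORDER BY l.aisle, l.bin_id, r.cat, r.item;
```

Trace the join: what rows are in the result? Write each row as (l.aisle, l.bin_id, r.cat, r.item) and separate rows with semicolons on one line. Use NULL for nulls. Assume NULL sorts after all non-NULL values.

(B, 4, NULL, NULL); (E, 1, NULL, NULL); (E, 4, NULL, NULL); (F, NULL, NULL, NULL); (G, 9, NULL, NULL); (NULL, 1, NULL, NULL); (NULL, NULL, CR, Gizmo); (NULL, NULL, CR, Motor); (NULL, NULL, CR, Valve); (NULL, NULL, RF, Bolt); (NULL, NULL, RF, Cable)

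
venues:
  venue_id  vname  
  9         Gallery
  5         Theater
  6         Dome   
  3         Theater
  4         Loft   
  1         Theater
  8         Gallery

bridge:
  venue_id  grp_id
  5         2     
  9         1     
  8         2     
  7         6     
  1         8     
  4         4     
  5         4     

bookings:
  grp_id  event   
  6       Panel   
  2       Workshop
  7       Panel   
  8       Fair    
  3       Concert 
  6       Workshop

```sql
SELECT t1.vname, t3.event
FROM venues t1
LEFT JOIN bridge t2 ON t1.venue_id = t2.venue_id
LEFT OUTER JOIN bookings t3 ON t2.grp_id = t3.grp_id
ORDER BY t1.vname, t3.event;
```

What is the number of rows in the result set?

8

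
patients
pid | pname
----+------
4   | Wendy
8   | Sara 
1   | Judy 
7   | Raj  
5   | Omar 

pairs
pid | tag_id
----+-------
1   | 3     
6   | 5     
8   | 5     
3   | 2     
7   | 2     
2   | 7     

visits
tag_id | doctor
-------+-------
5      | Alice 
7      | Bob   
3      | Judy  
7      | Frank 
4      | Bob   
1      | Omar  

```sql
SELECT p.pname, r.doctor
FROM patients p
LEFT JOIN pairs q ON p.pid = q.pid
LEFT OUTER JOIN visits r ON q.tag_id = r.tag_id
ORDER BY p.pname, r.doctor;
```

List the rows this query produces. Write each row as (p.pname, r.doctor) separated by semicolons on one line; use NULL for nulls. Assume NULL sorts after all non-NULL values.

(Judy, Judy); (Omar, NULL); (Raj, NULL); (Sara, Alice); (Wendy, NULL)

Step 1 — p LEFT JOIN q on pid → 5 row(s).
Then LEFT JOIN `visits r` on tag_id: each of those 5 rows is kept; rows whose q.tag_id has no match in r get NULL for r's columns.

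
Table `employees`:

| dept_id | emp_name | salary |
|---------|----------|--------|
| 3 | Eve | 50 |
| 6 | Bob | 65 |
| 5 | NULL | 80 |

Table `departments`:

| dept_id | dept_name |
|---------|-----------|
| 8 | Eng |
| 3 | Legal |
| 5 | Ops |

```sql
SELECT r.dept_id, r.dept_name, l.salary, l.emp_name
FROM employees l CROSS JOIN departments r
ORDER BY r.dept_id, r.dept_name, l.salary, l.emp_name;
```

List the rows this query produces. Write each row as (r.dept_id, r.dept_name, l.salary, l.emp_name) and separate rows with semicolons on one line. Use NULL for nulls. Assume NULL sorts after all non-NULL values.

(3, Legal, 50, Eve); (3, Legal, 65, Bob); (3, Legal, 80, NULL); (5, Ops, 50, Eve); (5, Ops, 65, Bob); (5, Ops, 80, NULL); (8, Eng, 50, Eve); (8, Eng, 65, Bob); (8, Eng, 80, NULL)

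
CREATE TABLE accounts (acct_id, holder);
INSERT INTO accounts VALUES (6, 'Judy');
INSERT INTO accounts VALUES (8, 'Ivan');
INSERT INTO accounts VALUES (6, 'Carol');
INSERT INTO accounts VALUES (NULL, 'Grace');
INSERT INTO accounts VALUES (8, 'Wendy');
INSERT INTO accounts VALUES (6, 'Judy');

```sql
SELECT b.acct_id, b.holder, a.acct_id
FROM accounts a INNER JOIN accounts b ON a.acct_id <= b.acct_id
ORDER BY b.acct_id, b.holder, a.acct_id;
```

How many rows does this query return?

INNER JOIN keeps only pairs where the ON condition holds.
Matching on a.acct_id <= b.acct_id. A NULL in a compared column never satisfies the condition.
- a (acct_id=6) pairs with 5 row(s) of b.
- a (acct_id=8) pairs with 2 row(s) of b.
- a (acct_id=6) pairs with 5 row(s) of b.
- a (acct_id=NULL) has no partner → excluded.
- a (acct_id=8) pairs with 2 row(s) of b.
- a (acct_id=6) pairs with 5 row(s) of b.
Total: 19 rows.

19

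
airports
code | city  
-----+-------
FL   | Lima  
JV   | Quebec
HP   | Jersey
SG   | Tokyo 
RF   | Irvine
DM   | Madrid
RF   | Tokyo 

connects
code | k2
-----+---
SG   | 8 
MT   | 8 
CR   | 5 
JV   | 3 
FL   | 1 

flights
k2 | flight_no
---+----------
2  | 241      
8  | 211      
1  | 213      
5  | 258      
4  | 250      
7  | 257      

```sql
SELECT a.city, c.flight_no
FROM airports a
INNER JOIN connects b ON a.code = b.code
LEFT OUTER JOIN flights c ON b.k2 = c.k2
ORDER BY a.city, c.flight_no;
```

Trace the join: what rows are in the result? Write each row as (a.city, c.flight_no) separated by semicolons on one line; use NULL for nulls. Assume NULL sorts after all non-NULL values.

(Lima, 213); (Quebec, NULL); (Tokyo, 211)

Joins associate left-to-right: airports INNER JOIN connects on code gives 3 intermediate row(s).
Then LEFT JOIN `flights c` on k2: each of those 3 rows is kept; rows whose b.k2 has no match in c get NULL for c's columns.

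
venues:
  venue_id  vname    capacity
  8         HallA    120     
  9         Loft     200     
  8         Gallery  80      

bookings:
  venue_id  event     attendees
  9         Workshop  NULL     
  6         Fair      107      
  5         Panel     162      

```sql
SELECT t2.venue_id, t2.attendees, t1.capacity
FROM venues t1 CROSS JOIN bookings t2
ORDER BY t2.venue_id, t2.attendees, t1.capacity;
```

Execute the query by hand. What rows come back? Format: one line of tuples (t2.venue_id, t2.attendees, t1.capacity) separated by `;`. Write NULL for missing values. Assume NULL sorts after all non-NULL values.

CROSS JOIN pairs every row of `venues` with every row of `bookings`: 3 × 3 = 9 rows.

(5, 162, 80); (5, 162, 120); (5, 162, 200); (6, 107, 80); (6, 107, 120); (6, 107, 200); (9, NULL, 80); (9, NULL, 120); (9, NULL, 200)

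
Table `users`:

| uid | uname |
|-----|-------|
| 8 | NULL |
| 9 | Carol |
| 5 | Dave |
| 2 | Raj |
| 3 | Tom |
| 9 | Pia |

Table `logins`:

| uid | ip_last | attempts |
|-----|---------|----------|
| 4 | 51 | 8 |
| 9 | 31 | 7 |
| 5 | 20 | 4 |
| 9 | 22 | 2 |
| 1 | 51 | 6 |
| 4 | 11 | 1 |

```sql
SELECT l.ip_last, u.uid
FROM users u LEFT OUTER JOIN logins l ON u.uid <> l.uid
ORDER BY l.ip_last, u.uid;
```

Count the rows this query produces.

31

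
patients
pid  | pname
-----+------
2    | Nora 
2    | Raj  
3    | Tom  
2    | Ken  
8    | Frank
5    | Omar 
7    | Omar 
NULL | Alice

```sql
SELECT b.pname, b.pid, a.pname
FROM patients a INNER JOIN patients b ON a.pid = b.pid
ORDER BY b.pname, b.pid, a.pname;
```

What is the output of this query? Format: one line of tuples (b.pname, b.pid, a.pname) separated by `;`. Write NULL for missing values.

(Frank, 8, Frank); (Ken, 2, Ken); (Ken, 2, Nora); (Ken, 2, Raj); (Nora, 2, Ken); (Nora, 2, Nora); (Nora, 2, Raj); (Omar, 5, Omar); (Omar, 7, Omar); (Raj, 2, Ken); (Raj, 2, Nora); (Raj, 2, Raj); (Tom, 3, Tom)

INNER JOIN keeps only pairs where the ON condition holds.
Matching on a.pid = b.pid. A NULL in a compared column never satisfies the condition.
Matched pairs: 13.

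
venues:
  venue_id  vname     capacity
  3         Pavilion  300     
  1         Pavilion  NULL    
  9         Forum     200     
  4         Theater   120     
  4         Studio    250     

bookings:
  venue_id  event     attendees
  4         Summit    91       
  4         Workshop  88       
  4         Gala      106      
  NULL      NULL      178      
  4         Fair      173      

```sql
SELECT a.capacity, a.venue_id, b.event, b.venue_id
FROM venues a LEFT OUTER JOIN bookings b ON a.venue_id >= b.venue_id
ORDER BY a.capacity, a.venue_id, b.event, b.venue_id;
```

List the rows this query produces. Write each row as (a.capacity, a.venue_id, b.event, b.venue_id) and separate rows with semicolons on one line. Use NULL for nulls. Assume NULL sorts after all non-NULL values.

(120, 4, Fair, 4); (120, 4, Gala, 4); (120, 4, Summit, 4); (120, 4, Workshop, 4); (200, 9, Fair, 4); (200, 9, Gala, 4); (200, 9, Summit, 4); (200, 9, Workshop, 4); (250, 4, Fair, 4); (250, 4, Gala, 4); (250, 4, Summit, 4); (250, 4, Workshop, 4); (300, 3, NULL, NULL); (NULL, 1, NULL, NULL)

LEFT JOIN keeps every row from `venues`; unmatched rows get NULL for `bookings`'s columns.
Matching on a.venue_id >= b.venue_id. A NULL in a compared column never satisfies the condition.
Matched pairs: 12; unmatched a rows kept: 2.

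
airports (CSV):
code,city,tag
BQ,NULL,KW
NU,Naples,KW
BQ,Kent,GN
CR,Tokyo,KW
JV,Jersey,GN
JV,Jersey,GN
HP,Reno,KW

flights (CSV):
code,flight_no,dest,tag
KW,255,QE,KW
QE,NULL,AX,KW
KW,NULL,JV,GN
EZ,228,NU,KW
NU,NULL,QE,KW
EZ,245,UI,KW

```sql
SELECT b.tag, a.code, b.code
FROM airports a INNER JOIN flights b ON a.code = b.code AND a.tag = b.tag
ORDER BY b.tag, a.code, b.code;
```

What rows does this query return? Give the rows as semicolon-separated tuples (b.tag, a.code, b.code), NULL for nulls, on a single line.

INNER JOIN keeps only pairs where the ON condition holds.
Matching on a.code = b.code AND a.tag = b.tag.
Matched pairs: 1.

(KW, NU, NU)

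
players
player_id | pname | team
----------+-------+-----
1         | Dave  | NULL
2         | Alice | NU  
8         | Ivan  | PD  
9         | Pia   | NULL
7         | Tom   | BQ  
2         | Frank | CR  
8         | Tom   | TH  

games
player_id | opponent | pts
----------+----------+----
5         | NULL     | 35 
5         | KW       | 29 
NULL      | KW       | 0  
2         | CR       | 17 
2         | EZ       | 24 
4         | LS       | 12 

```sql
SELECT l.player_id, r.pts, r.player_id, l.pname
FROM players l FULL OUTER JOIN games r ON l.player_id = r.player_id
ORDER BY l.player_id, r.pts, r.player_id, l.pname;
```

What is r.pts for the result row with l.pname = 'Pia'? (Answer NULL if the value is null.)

NULL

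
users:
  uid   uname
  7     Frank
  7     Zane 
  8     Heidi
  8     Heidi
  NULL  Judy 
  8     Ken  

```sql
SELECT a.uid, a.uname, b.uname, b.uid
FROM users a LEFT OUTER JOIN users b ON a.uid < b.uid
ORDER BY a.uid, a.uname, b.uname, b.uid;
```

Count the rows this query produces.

10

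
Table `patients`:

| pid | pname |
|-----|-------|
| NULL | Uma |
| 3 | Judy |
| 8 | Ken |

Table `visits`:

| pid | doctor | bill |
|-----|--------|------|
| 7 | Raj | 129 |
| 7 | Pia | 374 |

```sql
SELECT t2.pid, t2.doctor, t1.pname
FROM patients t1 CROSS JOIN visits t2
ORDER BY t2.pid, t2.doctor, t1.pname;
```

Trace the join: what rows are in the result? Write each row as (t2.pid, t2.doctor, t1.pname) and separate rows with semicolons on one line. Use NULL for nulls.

CROSS JOIN pairs every row of `patients` with every row of `visits`: 3 × 2 = 6 rows.

(7, Pia, Judy); (7, Pia, Ken); (7, Pia, Uma); (7, Raj, Judy); (7, Raj, Ken); (7, Raj, Uma)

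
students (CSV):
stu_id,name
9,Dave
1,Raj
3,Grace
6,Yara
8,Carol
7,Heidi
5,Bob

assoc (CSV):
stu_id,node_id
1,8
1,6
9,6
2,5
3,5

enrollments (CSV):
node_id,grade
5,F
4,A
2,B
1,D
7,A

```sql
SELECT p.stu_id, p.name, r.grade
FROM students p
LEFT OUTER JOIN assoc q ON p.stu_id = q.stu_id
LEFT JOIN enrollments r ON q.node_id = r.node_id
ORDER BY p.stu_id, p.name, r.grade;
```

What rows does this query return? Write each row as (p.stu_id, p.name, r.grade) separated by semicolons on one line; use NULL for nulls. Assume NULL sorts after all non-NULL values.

(1, Raj, NULL); (1, Raj, NULL); (3, Grace, F); (5, Bob, NULL); (6, Yara, NULL); (7, Heidi, NULL); (8, Carol, NULL); (9, Dave, NULL)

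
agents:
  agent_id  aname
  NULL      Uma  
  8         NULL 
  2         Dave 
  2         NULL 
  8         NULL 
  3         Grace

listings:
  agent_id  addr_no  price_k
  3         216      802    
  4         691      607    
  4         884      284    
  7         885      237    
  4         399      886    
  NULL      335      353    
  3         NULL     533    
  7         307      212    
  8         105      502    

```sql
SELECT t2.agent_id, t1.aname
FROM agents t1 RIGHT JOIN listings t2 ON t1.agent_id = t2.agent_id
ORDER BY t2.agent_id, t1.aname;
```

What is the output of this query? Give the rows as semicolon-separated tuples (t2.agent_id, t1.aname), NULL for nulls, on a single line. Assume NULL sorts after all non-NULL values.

(3, Grace); (3, Grace); (4, NULL); (4, NULL); (4, NULL); (7, NULL); (7, NULL); (8, NULL); (8, NULL); (NULL, NULL)

RIGHT JOIN keeps every row from `listings`; unmatched rows get NULL for `agents`'s columns.
Matching on t1.agent_id = t2.agent_id. A NULL in a compared column never satisfies the condition.
- agent_id=NULL: no matching t2 row.
- agent_id=8: 1 matching t2 row(s), so 1 row(s) emitted.
- agent_id=2: no matching t2 row.
- agent_id=2: no matching t2 row.
- agent_id=8: 1 matching t2 row(s), so 1 row(s) emitted.
- agent_id=3: 2 matching t2 row(s), so 2 row(s) emitted.
- plus 6 unmatched t2 row(s), each kept with NULL t1 columns.
After projecting and ordering:
t2.agent_id | t1.aname
3 | Grace
3 | Grace
4 | NULL
4 | NULL
4 | NULL
7 | NULL
7 | NULL
8 | NULL
8 | NULL
NULL | NULL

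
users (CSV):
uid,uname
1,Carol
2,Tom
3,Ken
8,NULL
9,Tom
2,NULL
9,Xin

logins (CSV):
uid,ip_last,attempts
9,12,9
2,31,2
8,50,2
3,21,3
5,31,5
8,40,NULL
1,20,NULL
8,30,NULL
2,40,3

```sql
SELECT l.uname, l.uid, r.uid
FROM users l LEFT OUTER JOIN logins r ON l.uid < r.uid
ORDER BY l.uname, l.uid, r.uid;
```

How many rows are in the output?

LEFT JOIN keeps every row from `users`; unmatched rows get NULL for `logins`'s columns.
Matching on l.uid < r.uid.
- l[0] uid=1 → 8 match(es) in r → 8 row(s).
- l[1] uid=2 → 6 match(es) in r → 6 row(s).
- l[2] uid=3 → 5 match(es) in r → 5 row(s).
- l[3] uid=8 → 1 match(es) in r → 1 row(s).
- l[4] uid=9 → no match; kept with NULLs on the r side.
- l[5] uid=2 → 6 match(es) in r → 6 row(s).
- l[6] uid=9 → no match; kept with NULLs on the r side.
Total: 26 matched + 2 padded = 28 rows.

28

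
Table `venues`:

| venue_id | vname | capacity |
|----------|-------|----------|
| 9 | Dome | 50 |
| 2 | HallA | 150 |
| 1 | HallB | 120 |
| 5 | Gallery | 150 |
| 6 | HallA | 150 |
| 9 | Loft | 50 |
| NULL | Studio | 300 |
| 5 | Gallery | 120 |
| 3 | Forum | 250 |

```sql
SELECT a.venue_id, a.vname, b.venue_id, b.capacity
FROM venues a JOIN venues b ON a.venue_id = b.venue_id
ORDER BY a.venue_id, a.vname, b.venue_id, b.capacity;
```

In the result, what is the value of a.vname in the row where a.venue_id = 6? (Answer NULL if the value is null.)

INNER JOIN keeps only pairs where the ON condition holds.
Matching on a.venue_id = b.venue_id. A NULL in a compared column never satisfies the condition.
- a row (venue_id=9): matches 2 b row(s) → 2 output row(s).
- a row (venue_id=2): matches 1 b row(s) → 1 output row(s).
- a row (venue_id=1): matches 1 b row(s) → 1 output row(s).
- a row (venue_id=5): matches 2 b row(s) → 2 output row(s).
- a row (venue_id=6): matches 1 b row(s) → 1 output row(s).
- a row (venue_id=9): matches 2 b row(s) → 2 output row(s).
- a row (venue_id=NULL): no match → dropped.
- a row (venue_id=5): matches 2 b row(s) → 2 output row(s).
- a row (venue_id=3): matches 1 b row(s) → 1 output row(s).

HallA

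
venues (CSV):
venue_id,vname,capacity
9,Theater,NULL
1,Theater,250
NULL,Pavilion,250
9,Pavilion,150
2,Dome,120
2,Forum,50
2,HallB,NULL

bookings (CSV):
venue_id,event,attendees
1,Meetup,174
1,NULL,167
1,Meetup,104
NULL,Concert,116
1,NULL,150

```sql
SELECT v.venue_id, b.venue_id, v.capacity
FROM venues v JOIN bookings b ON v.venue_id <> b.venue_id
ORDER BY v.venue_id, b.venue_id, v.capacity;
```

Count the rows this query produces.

20

INNER JOIN keeps only pairs where the ON condition holds.
Matching on v.venue_id <> b.venue_id. A NULL in a compared column never satisfies the condition.
- venue_id=9: 4 matching b row(s), so 4 row(s) emitted.
- venue_id=1: no matching b row, dropped.
- venue_id=NULL: no matching b row, dropped.
- venue_id=9: 4 matching b row(s), so 4 row(s) emitted.
- venue_id=2: 4 matching b row(s), so 4 row(s) emitted.
- venue_id=2: 4 matching b row(s), so 4 row(s) emitted.
- venue_id=2: 4 matching b row(s), so 4 row(s) emitted.
Total: 20 rows.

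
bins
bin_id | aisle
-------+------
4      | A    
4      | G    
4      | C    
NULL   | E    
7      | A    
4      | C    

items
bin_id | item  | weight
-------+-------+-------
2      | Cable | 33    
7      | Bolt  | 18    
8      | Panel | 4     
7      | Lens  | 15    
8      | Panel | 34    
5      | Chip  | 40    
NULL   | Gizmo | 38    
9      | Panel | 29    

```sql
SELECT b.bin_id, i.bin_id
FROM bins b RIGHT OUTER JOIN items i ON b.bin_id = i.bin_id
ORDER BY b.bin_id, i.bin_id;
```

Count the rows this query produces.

8

RIGHT JOIN keeps every row from `items`; unmatched rows get NULL for `bins`'s columns.
Matching on b.bin_id = i.bin_id. A NULL in a compared column never satisfies the condition.
Matched pairs: 2; unmatched i rows kept: 6.
Total: 2 matched + 6 padded = 8 rows.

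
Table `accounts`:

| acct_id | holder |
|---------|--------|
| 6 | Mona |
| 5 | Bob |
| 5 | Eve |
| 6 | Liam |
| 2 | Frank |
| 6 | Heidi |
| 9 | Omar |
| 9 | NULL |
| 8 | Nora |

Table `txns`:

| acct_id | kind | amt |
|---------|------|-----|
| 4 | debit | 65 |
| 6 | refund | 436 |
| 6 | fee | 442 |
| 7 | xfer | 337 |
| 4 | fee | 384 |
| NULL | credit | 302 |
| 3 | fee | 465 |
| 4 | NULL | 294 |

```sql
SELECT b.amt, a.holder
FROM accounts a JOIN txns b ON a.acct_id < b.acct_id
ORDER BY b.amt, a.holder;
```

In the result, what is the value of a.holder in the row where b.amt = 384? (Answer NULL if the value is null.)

Frank

INNER JOIN keeps only pairs where the ON condition holds.
Matching on a.acct_id < b.acct_id. A NULL in a compared column never satisfies the condition.
Matched pairs: 16.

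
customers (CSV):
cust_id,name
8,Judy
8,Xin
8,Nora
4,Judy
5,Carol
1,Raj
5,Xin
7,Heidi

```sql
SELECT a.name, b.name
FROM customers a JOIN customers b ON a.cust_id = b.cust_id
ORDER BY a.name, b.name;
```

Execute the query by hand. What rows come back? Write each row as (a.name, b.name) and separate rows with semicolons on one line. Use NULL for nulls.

(Carol, Carol); (Carol, Xin); (Heidi, Heidi); (Judy, Judy); (Judy, Judy); (Judy, Nora); (Judy, Xin); (Nora, Judy); (Nora, Nora); (Nora, Xin); (Raj, Raj); (Xin, Carol); (Xin, Judy); (Xin, Nora); (Xin, Xin); (Xin, Xin)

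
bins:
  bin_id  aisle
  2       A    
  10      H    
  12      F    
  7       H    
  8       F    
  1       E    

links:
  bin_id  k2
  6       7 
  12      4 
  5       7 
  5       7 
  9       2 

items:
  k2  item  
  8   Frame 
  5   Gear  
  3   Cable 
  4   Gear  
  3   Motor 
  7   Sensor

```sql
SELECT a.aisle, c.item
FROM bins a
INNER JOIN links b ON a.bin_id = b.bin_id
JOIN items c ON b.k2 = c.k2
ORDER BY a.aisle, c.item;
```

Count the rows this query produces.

Evaluate left to right. First `bins a INNER JOIN links b` on bin_id: 1 row(s).
Then INNER JOIN `items c` on k2: keep only rows whose b.k2 appears in c.
Result: 1 row(s).

1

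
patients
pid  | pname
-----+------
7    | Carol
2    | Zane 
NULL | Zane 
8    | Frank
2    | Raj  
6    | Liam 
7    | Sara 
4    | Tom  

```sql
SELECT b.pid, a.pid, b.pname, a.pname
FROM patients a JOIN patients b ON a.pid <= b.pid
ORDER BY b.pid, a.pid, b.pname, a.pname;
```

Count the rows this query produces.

30

INNER JOIN keeps only pairs where the ON condition holds.
Matching on a.pid <= b.pid. A NULL in a compared column never satisfies the condition.
- a row (pid=7): matches 3 b row(s) → 3 output row(s).
- a row (pid=2): matches 7 b row(s) → 7 output row(s).
- a row (pid=NULL): no match → dropped.
- a row (pid=8): matches 1 b row(s) → 1 output row(s).
- a row (pid=2): matches 7 b row(s) → 7 output row(s).
- a row (pid=6): matches 4 b row(s) → 4 output row(s).
- a row (pid=7): matches 3 b row(s) → 3 output row(s).
- a row (pid=4): matches 5 b row(s) → 5 output row(s).
Total: 30 rows.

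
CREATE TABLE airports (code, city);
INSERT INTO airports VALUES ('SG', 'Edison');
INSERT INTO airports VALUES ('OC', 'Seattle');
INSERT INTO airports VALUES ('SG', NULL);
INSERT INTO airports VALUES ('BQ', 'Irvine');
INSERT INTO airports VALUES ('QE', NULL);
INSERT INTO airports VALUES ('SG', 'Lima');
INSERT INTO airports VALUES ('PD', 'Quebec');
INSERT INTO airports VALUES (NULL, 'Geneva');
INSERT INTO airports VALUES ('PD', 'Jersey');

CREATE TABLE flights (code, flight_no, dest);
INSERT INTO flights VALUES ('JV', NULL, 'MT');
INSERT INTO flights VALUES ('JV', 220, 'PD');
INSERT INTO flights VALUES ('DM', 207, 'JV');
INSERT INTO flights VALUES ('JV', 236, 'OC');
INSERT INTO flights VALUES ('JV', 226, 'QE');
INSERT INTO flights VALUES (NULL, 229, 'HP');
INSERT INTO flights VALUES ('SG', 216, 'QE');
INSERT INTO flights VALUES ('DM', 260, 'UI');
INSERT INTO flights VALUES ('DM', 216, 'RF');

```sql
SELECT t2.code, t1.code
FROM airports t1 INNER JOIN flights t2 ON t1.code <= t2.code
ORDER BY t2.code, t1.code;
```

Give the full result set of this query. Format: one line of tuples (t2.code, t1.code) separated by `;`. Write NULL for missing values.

INNER JOIN keeps only pairs where the ON condition holds.
Matching on t1.code <= t2.code. A NULL in a compared column never satisfies the condition.
- t1[0] code=SG → 1 match(es) in t2 → 1 row(s).
- t1[1] code=OC → 1 match(es) in t2 → 1 row(s).
- t1[2] code=SG → 1 match(es) in t2 → 1 row(s).
- t1[3] code=BQ → 8 match(es) in t2 → 8 row(s).
- t1[4] code=QE → 1 match(es) in t2 → 1 row(s).
- t1[5] code=SG → 1 match(es) in t2 → 1 row(s).
- t1[6] code=PD → 1 match(es) in t2 → 1 row(s).
- t1[7] code=NULL → no match; dropped.
- t1[8] code=PD → 1 match(es) in t2 → 1 row(s).

(DM, BQ); (DM, BQ); (DM, BQ); (JV, BQ); (JV, BQ); (JV, BQ); (JV, BQ); (SG, BQ); (SG, OC); (SG, PD); (SG, PD); (SG, QE); (SG, SG); (SG, SG); (SG, SG)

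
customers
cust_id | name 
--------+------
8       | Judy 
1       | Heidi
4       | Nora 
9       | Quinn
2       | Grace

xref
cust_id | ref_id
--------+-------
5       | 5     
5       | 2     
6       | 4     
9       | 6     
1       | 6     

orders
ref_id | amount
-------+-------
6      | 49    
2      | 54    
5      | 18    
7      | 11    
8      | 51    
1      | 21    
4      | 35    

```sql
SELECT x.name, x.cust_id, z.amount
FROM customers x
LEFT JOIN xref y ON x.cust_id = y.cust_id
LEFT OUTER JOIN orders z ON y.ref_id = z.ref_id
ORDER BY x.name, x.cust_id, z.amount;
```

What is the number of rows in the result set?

5

Evaluate left to right. First `customers x LEFT JOIN xref y` on cust_id: 5 row(s).
Then LEFT JOIN `orders z` on ref_id: each of those 5 rows is kept; rows whose y.ref_id has no match in z get NULL for z's columns.
Result: 5 row(s).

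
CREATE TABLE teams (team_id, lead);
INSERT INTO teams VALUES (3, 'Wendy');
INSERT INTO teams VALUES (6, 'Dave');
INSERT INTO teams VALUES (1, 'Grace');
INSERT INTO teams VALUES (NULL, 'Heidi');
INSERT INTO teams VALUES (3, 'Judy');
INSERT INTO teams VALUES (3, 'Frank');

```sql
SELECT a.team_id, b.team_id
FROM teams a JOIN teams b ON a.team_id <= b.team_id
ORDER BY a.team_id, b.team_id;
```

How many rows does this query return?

18

INNER JOIN keeps only pairs where the ON condition holds.
Matching on a.team_id <= b.team_id. A NULL in a compared column never satisfies the condition.
Matched pairs: 18.
Total: 18 rows.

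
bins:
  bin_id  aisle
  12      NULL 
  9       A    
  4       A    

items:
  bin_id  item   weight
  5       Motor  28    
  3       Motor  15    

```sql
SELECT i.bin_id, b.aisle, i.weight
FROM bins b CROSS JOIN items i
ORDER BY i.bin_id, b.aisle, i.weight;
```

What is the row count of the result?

CROSS JOIN pairs every row of `bins` with every row of `items`: 3 × 2 = 6 rows.

6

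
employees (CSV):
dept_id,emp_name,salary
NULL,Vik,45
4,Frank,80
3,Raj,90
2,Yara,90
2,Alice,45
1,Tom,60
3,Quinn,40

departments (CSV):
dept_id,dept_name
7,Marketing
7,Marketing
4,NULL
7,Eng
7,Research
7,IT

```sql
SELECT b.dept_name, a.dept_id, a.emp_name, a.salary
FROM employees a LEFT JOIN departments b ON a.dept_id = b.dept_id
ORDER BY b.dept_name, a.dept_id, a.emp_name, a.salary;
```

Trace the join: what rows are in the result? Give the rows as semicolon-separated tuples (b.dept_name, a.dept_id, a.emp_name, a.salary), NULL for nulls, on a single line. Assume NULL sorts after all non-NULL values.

(NULL, 1, Tom, 60); (NULL, 2, Alice, 45); (NULL, 2, Yara, 90); (NULL, 3, Quinn, 40); (NULL, 3, Raj, 90); (NULL, 4, Frank, 80); (NULL, NULL, Vik, 45)

LEFT JOIN keeps every row from `employees`; unmatched rows get NULL for `departments`'s columns.
Matching on a.dept_id = b.dept_id. A NULL in a compared column never satisfies the condition.
- dept_id=NULL: no b row matches, row kept with b columns NULL.
- dept_id=4: 1 matching b row(s), so 1 row(s) emitted.
- dept_id=3: no b row matches, row kept with b columns NULL.
- dept_id=2: no b row matches, row kept with b columns NULL.
- dept_id=2: no b row matches, row kept with b columns NULL.
- dept_id=1: no b row matches, row kept with b columns NULL.
- dept_id=3: no b row matches, row kept with b columns NULL.
After projecting and ordering:
b.dept_name | a.dept_id | a.emp_name | a.salary
NULL | 1 | Tom | 60
NULL | 2 | Alice | 45
NULL | 2 | Yara | 90
NULL | 3 | Quinn | 40
NULL | 3 | Raj | 90
NULL | 4 | Frank | 80
NULL | NULL | Vik | 45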